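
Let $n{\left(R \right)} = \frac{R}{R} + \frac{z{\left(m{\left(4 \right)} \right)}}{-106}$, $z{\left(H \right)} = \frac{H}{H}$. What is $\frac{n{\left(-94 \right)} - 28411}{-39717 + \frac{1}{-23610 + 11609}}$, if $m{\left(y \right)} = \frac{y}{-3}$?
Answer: $\frac{36140543461}{50524234108} \approx 0.71531$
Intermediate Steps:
$m{\left(y \right)} = - \frac{y}{3}$ ($m{\left(y \right)} = y \left(- \frac{1}{3}\right) = - \frac{y}{3}$)
$z{\left(H \right)} = 1$
$n{\left(R \right)} = \frac{105}{106}$ ($n{\left(R \right)} = \frac{R}{R} + 1 \frac{1}{-106} = 1 + 1 \left(- \frac{1}{106}\right) = 1 - \frac{1}{106} = \frac{105}{106}$)
$\frac{n{\left(-94 \right)} - 28411}{-39717 + \frac{1}{-23610 + 11609}} = \frac{\frac{105}{106} - 28411}{-39717 + \frac{1}{-23610 + 11609}} = - \frac{3011461}{106 \left(-39717 + \frac{1}{-12001}\right)} = - \frac{3011461}{106 \left(-39717 - \frac{1}{12001}\right)} = - \frac{3011461}{106 \left(- \frac{476643718}{12001}\right)} = \left(- \frac{3011461}{106}\right) \left(- \frac{12001}{476643718}\right) = \frac{36140543461}{50524234108}$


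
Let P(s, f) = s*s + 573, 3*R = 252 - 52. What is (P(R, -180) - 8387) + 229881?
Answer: 2038603/9 ≈ 2.2651e+5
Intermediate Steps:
R = 200/3 (R = (252 - 52)/3 = (1/3)*200 = 200/3 ≈ 66.667)
P(s, f) = 573 + s**2 (P(s, f) = s**2 + 573 = 573 + s**2)
(P(R, -180) - 8387) + 229881 = ((573 + (200/3)**2) - 8387) + 229881 = ((573 + 40000/9) - 8387) + 229881 = (45157/9 - 8387) + 229881 = -30326/9 + 229881 = 2038603/9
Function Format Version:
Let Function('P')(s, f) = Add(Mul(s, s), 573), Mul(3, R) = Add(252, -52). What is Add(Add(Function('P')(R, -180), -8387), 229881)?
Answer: Rational(2038603, 9) ≈ 2.2651e+5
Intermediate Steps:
R = Rational(200, 3) (R = Mul(Rational(1, 3), Add(252, -52)) = Mul(Rational(1, 3), 200) = Rational(200, 3) ≈ 66.667)
Function('P')(s, f) = Add(573, Pow(s, 2)) (Function('P')(s, f) = Add(Pow(s, 2), 573) = Add(573, Pow(s, 2)))
Add(Add(Function('P')(R, -180), -8387), 229881) = Add(Add(Add(573, Pow(Rational(200, 3), 2)), -8387), 229881) = Add(Add(Add(573, Rational(40000, 9)), -8387), 229881) = Add(Add(Rational(45157, 9), -8387), 229881) = Add(Rational(-30326, 9), 229881) = Rational(2038603, 9)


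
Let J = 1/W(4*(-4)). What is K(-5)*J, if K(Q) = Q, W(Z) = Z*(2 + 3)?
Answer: 1/16 ≈ 0.062500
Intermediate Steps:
W(Z) = 5*Z (W(Z) = Z*5 = 5*Z)
J = -1/80 (J = 1/(5*(4*(-4))) = 1/(5*(-16)) = 1/(-80) = -1/80 ≈ -0.012500)
K(-5)*J = -5*(-1/80) = 1/16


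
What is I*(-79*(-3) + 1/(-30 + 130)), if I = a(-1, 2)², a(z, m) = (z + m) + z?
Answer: 0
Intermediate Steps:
a(z, m) = m + 2*z (a(z, m) = (m + z) + z = m + 2*z)
I = 0 (I = (2 + 2*(-1))² = (2 - 2)² = 0² = 0)
I*(-79*(-3) + 1/(-30 + 130)) = 0*(-79*(-3) + 1/(-30 + 130)) = 0*(237 + 1/100) = 0*(23701/100) = 0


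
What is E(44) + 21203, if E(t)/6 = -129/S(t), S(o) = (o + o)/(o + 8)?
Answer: 228202/11 ≈ 20746.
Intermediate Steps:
S(o) = 2*o/(8 + o) (S(o) = (2*o)/(8 + o) = 2*o/(8 + o))
E(t) = -387*(8 + t)/t (E(t) = 6*(-129*(8 + t)/(2*t)) = -387*(8 + t)/t)
E(44) + 21203 = (-387 - 3096/44) + 21203 = (-387 - 3096*1/44) + 21203 = (-387 - 774/11) + 21203 = -5031/11 + 21203 = 228202/11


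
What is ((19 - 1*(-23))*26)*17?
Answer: 18564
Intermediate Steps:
((19 - 1*(-23))*26)*17 = ((19 + 23)*26)*17 = (42*26)*17 = 1092*17 = 18564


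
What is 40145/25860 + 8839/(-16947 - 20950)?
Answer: 258559705/196003284 ≈ 1.3192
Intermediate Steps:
40145/25860 + 8839/(-16947 - 20950) = 40145*(1/25860) + 8839/(-37897) = 8029/5172 + 8839*(-1/37897) = 8029/5172 - 8839/37897 = 258559705/196003284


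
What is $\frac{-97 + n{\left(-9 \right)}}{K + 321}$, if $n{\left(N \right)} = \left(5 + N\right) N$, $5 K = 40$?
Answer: $- \frac{61}{329} \approx -0.18541$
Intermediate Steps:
$K = 8$ ($K = \frac{1}{5} \cdot 40 = 8$)
$n{\left(N \right)} = N \left(5 + N\right)$
$\frac{-97 + n{\left(-9 \right)}}{K + 321} = \frac{-97 - 9 \left(5 - 9\right)}{8 + 321} = \frac{-97 - -36}{329} = \left(-97 + 36\right) \frac{1}{329} = \left(-61\right) \frac{1}{329} = - \frac{61}{329}$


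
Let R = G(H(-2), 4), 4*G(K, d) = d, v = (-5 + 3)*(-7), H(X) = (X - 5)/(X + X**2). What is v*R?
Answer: 14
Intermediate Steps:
H(X) = (-5 + X)/(X + X**2)
v = 14 (v = -2*(-7) = 14)
G(K, d) = d/4
R = 1 (R = (1/4)*4 = 1)
v*R = 14*1 = 14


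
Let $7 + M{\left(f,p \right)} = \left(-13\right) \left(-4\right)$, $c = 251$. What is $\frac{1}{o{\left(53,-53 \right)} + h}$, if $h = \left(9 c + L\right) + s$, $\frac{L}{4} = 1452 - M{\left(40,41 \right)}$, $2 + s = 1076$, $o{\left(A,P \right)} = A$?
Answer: $\frac{1}{9014} \approx 0.00011094$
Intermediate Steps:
$M{\left(f,p \right)} = 45$ ($M{\left(f,p \right)} = -7 - -52 = -7 + 52 = 45$)
$s = 1074$ ($s = -2 + 1076 = 1074$)
$L = 5628$ ($L = 4 \left(1452 - 45\right) = 4 \cdot 1407 = 5628$)
$h = 8961$ ($h = \left(9 \cdot 251 + 5628\right) + 1074 = \left(2259 + 5628\right) + 1074 = 7887 + 1074 = 8961$)
$\frac{1}{o{\left(53,-53 \right)} + h} = \frac{1}{53 + 8961} = \frac{1}{9014}$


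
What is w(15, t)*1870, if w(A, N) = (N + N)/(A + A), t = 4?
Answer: 1496/3 ≈ 498.67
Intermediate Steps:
w(A, N) = N/A (w(A, N) = (2*N)/((2*A)) = (2*N)*(1/(2*A)) = N/A)
w(15, t)*1870 = (4/15)*1870 = 1496/3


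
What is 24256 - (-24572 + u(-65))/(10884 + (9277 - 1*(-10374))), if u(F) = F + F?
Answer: 740681662/30535 ≈ 24257.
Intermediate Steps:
u(F) = 2*F
24256 - (-24572 + u(-65))/(10884 + (9277 - 1*(-10374))) = 24256 - (-24572 + 2*(-65))/(10884 + (9277 - 1*(-10374))) = 24256 - (-24572 - 130)/(10884 + (9277 + 10374)) = 24256 - (-24702)/(10884 + 19651) = 24256 - (-24702)/30535 = 24256 - 1*(-24702/30535) = 24256 + 24702/30535 = 740681662/30535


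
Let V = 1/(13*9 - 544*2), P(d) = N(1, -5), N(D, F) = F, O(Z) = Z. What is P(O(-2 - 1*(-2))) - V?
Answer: -4854/971 ≈ -4.9990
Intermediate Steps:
P(d) = -5
V = -1/971 (V = 1/(117 - 1088) = 1/(-971) = -1/971 ≈ -0.0010299)
P(O(-2 - 1*(-2))) - V = -5 - 1*(-1/971) = -5 + 1/971 = -4854/971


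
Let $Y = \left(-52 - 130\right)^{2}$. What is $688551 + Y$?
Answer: $721675$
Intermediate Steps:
$Y = 33124$ ($Y = \left(-182\right)^{2} = 33124$)
$688551 + Y = 688551 + 33124 = 721675$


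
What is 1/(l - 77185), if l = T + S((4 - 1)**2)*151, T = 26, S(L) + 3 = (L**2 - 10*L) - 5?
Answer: -1/79726 ≈ -1.2543e-5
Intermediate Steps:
S(L) = -8 + L**2 - 10*L (S(L) = -3 + ((L**2 - 10*L) - 5) = -3 + (-5 + L**2 - 10*L) = -8 + L**2 - 10*L)
l = -2541 (l = 26 + (-8 + ((4 - 1)**2)**2 - 10*(4 - 1)**2)*151 = 26 + (-8 + (3**2)**2 - 10*3**2)*151 = 26 + (-8 + 9**2 - 10*9)*151 = 26 + (-8 + 81 - 90)*151 = 26 - 17*151 = 26 - 2567 = -2541)
1/(l - 77185) = 1/(-2541 - 77185) = 1/(-79726) = -1/79726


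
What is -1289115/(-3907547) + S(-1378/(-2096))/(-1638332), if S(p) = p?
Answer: 2213371584976757/6709148537600992 ≈ 0.32990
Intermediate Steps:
-1289115/(-3907547) + S(-1378/(-2096))/(-1638332) = -1289115/(-3907547) - 1378/(-2096)/(-1638332) = -1289115*(-1/3907547) - 1378*(-1/2096)*(-1/1638332) = 1289115/3907547 + (689/1048)*(-1/1638332) = 1289115/3907547 - 689/1716971936 = 2213371584976757/6709148537600992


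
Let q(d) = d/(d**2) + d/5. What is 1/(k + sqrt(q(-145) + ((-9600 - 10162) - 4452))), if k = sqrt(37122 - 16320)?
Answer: 145/(145*sqrt(20802) + 2*I*sqrt(127427305)) ≈ 0.0032019 - 0.0034566*I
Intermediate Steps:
q(d) = 1/d + d/5 (q(d) = d/d**2 + d*(1/5) = 1/d + d/5)
k = sqrt(20802) ≈ 144.23
1/(k + sqrt(q(-145) + ((-9600 - 10162) - 4452))) = 1/(sqrt(20802) + sqrt((1/(-145) + (1/5)*(-145)) + ((-9600 - 10162) - 4452))) = 1/(sqrt(20802) + sqrt((-1/145 - 29) + (-19762 - 4452))) = 1/(sqrt(20802) + sqrt(-4206/145 - 24214)) = 1/(sqrt(20802) + sqrt(-3515236/145)) = 1/(sqrt(20802) + 2*I*sqrt(127427305)/145)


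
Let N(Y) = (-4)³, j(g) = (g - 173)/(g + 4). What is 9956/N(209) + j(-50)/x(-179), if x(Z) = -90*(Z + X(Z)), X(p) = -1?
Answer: -14490619/93150 ≈ -155.56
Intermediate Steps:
x(Z) = 90 - 90*Z (x(Z) = -90*(Z - 1) = -90*(-1 + Z) = 90 - 90*Z)
j(g) = (-173 + g)/(4 + g)
N(Y) = -64
9956/N(209) + j(-50)/x(-179) = 9956/(-64) + ((-173 - 50)/(4 - 50))/(90 - 90*(-179)) = 9956*(-1/64) + (-223/(-46))/(90 + 16110) = -2489/16 - 1/46*(-223)/16200 = -2489/16 + (223/46)*(1/16200) = -2489/16 + 223/745200 = -14490619/93150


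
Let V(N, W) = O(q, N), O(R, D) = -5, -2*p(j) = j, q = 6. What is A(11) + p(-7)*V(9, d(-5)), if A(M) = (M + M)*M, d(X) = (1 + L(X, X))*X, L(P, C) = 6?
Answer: 449/2 ≈ 224.50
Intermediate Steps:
p(j) = -j/2
d(X) = 7*X (d(X) = (1 + 6)*X = 7*X)
A(M) = 2*M² (A(M) = (2*M)*M = 2*M²)
V(N, W) = -5
A(11) + p(-7)*V(9, d(-5)) = 2*11² - ½*(-7)*(-5) = 2*121 + (7/2)*(-5) = 242 - 35/2 = 449/2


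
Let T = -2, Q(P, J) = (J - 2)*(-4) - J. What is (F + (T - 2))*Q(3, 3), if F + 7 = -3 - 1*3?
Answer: 119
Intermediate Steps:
F = -13 (F = -7 + (-3 - 1*3) = -7 + (-3 - 3) = -7 - 6 = -13)
Q(P, J) = 8 - 5*J (Q(P, J) = (-2 + J)*(-4) - J = (8 - 4*J) - J = 8 - 5*J)
(F + (T - 2))*Q(3, 3) = (-13 + (-2 - 2))*(8 - 5*3) = (-13 - 4)*(8 - 15) = -17*(-7) = 119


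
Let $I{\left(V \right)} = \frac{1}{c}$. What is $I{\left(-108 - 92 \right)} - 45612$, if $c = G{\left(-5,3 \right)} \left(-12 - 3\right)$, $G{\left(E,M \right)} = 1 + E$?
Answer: $- \frac{2736719}{60} \approx -45612.0$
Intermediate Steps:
$c = 60$ ($c = \left(1 - 5\right) \left(-12 - 3\right) = - 4 \left(-12 - 3\right) = \left(-4\right) \left(-15\right) = 60$)
$I{\left(V \right)} = \frac{1}{60}$
$I{\left(-108 - 92 \right)} - 45612 = \frac{1}{60} - 45612 = - \frac{2736719}{60}$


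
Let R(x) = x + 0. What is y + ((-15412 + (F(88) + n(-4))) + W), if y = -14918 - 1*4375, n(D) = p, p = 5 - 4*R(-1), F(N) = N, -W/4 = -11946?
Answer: 13176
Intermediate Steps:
W = 47784 (W = -4*(-11946) = 47784)
R(x) = x
p = 9 (p = 5 - 4*(-1) = 5 + 4 = 9)
n(D) = 9
y = -19293 (y = -14918 - 4375 = -19293)
y + ((-15412 + (F(88) + n(-4))) + W) = -19293 + ((-15412 + (88 + 9)) + 47784) = -19293 + ((-15412 + 97) + 47784) = -19293 + (-15315 + 47784) = -19293 + 32469 = 13176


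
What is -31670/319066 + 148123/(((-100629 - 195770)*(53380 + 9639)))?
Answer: -26891084635154/270898180730243 ≈ -0.099266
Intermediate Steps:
-31670/319066 + 148123/(((-100629 - 195770)*(53380 + 9639))) = -31670*1/319066 + 148123/((-296399*63019)) = -15835/159533 + 148123/(-18678768581) = -15835/159533 + 148123*(-1/18678768581) = -15835/159533 - 148123/18678768581 = -26891084635154/270898180730243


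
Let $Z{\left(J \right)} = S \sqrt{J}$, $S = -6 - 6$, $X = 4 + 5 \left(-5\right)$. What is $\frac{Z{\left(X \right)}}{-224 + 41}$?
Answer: $\frac{4 i \sqrt{21}}{61} \approx 0.3005 i$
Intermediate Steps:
$X = -21$ ($X = 4 - 25 = -21$)
$S = -12$
$Z{\left(J \right)} = - 12 \sqrt{J}$
$\frac{Z{\left(X \right)}}{-224 + 41} = \frac{\left(-12\right) \sqrt{-21}}{-224 + 41} = \frac{\left(-12\right) i \sqrt{21}}{-183} = - \frac{\left(-12\right) i \sqrt{21}}{183} = \frac{4 i \sqrt{21}}{61}$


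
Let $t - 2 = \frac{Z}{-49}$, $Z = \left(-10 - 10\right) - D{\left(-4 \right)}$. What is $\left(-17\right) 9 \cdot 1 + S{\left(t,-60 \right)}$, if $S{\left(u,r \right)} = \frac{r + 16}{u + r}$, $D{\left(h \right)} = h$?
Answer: $- \frac{215111}{1413} \approx -152.24$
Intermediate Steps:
$Z = -16$ ($Z = \left(-10 - 10\right) - -4 = \left(-10 - 10\right) + 4 = -20 + 4 = -16$)
$t = \frac{114}{49}$ ($t = 2 - \frac{16}{-49} = 2 - - \frac{16}{49} = 2 + \frac{16}{49} = \frac{114}{49} \approx 2.3265$)
$S{\left(u,r \right)} = \frac{16 + r}{r + u}$
$\left(-17\right) 9 \cdot 1 + S{\left(t,-60 \right)} = \left(-17\right) 9 \cdot 1 + \frac{16 - 60}{-60 + \frac{114}{49}} = \left(-153\right) 1 + \frac{1}{- \frac{2826}{49}} \left(-44\right) = -153 - - \frac{1078}{1413} = -153 + \frac{1078}{1413} = - \frac{215111}{1413}$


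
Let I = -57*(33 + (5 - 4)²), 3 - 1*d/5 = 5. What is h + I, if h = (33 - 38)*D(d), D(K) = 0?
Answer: -1938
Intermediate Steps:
d = -10 (d = 15 - 5*5 = 15 - 25 = -10)
h = 0 (h = (33 - 38)*0 = -5*0 = 0)
I = -1938 (I = -57*(33 + 1²) = -57*(33 + 1) = -57*34 = -1938)
h + I = 0 - 1938 = -1938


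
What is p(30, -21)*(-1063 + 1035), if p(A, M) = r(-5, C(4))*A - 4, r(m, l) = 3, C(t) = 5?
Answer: -2408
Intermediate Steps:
p(A, M) = -4 + 3*A (p(A, M) = 3*A - 4 = -4 + 3*A)
p(30, -21)*(-1063 + 1035) = (-4 + 3*30)*(-1063 + 1035) = (-4 + 90)*(-28) = 86*(-28) = -2408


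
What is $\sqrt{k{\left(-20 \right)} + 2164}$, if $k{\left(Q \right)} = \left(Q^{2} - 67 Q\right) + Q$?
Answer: $2 \sqrt{971} \approx 62.322$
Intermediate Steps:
$k{\left(Q \right)} = Q^{2} - 66 Q$
$\sqrt{k{\left(-20 \right)} + 2164} = \sqrt{- 20 \left(-66 - 20\right) + 2164} = \sqrt{\left(-20\right) \left(-86\right) + 2164} = \sqrt{1720 + 2164} = \sqrt{3884} = 2 \sqrt{971}$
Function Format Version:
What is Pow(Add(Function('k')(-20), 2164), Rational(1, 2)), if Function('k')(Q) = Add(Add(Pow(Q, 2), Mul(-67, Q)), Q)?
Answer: Mul(2, Pow(971, Rational(1, 2))) ≈ 62.322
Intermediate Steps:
Function('k')(Q) = Add(Pow(Q, 2), Mul(-66, Q))
Pow(Add(Function('k')(-20), 2164), Rational(1, 2)) = Pow(Add(Mul(-20, Add(-66, -20)), 2164), Rational(1, 2)) = Pow(Add(Mul(-20, -86), 2164), Rational(1, 2)) = Pow(Add(1720, 2164), Rational(1, 2)) = Pow(3884, Rational(1, 2)) = Mul(2, Pow(971, Rational(1, 2)))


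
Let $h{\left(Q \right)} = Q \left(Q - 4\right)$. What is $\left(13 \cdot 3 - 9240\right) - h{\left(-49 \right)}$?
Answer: $-11798$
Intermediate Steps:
$h{\left(Q \right)} = Q \left(-4 + Q\right)$
$\left(13 \cdot 3 - 9240\right) - h{\left(-49 \right)} = \left(13 \cdot 3 - 9240\right) - - 49 \left(-4 - 49\right) = \left(39 - 9240\right) - \left(-49\right) \left(-53\right) = -9201 - 2597 = -11798$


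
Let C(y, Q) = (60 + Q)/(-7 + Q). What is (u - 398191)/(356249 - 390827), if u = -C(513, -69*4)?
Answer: 112688269/9785574 ≈ 11.516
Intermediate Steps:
C(y, Q) = (60 + Q)/(-7 + Q)
u = -216/283 (u = -(60 - 69*4)/(-7 - 69*4) = -(60 - 276)/(-7 - 276) = -(-216)/(-283) = -(-1)*(-216)/283 = -1*216/283 = -216/283 ≈ -0.76325)
(u - 398191)/(356249 - 390827) = (-216/283 - 398191)/(356249 - 390827) = -112688269/283/(-34578) = -112688269/283*(-1/34578) = 112688269/9785574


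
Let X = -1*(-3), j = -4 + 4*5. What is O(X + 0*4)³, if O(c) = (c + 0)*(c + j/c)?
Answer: 15625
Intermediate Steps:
j = 16 (j = -4 + 20 = 16)
X = 3
O(c) = c*(c + 16/c) (O(c) = (c + 0)*(c + 16/c) = c*(c + 16/c))
O(X + 0*4)³ = (16 + (3 + 0*4)²)³ = (16 + (3 + 0)²)³ = (16 + 3²)³ = (16 + 9)³ = 25³ = 15625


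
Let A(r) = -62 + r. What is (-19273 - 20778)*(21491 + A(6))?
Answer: -858493185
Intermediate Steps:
(-19273 - 20778)*(21491 + A(6)) = (-19273 - 20778)*(21491 + (-62 + 6)) = -40051*(21491 - 56) = -40051*21435 = -858493185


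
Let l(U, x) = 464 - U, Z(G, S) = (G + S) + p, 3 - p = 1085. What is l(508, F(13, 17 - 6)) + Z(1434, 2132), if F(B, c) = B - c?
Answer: 2440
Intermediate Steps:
p = -1082 (p = 3 - 1*1085 = 3 - 1085 = -1082)
Z(G, S) = -1082 + G + S (Z(G, S) = (G + S) - 1082 = -1082 + G + S)
l(508, F(13, 17 - 6)) + Z(1434, 2132) = (464 - 1*508) + (-1082 + 1434 + 2132) = (464 - 508) + 2484 = -44 + 2484 = 2440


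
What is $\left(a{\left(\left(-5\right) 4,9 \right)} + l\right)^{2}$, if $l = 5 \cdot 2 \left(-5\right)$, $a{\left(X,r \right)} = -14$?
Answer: $4096$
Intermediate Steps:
$l = -50$ ($l = 10 \left(-5\right) = -50$)
$\left(a{\left(\left(-5\right) 4,9 \right)} + l\right)^{2} = \left(-14 - 50\right)^{2} = \left(-64\right)^{2} = 4096$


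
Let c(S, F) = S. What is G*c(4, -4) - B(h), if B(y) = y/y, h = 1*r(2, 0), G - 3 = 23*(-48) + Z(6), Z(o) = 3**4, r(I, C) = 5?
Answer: -4081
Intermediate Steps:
Z(o) = 81
G = -1020 (G = 3 + (23*(-48) + 81) = 3 + (-1104 + 81) = 3 - 1023 = -1020)
h = 5 (h = 1*5 = 5)
B(y) = 1
G*c(4, -4) - B(h) = -1020*4 - 1*1 = -4080 - 1 = -4081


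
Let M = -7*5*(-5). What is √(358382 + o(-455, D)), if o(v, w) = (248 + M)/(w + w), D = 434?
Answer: √67503491783/434 ≈ 598.65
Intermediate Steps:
M = 175 (M = -35*(-5) = 175)
o(v, w) = 423/(2*w) (o(v, w) = (248 + 175)/(w + w) = 423/((2*w)) = 423*(1/(2*w)) = 423/(2*w))
√(358382 + o(-455, D)) = √(358382 + (423/2)/434) = √(358382 + (423/2)*(1/434)) = √(358382 + 423/868) = √(311075999/868) = √67503491783/434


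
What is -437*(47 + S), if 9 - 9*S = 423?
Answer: -437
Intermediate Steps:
S = -46 (S = 1 - ⅑*423 = 1 - 47 = -46)
-437*(47 + S) = -437*(47 - 46) = -437*1 = -437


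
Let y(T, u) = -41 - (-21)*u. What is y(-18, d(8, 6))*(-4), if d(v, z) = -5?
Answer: 584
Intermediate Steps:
y(T, u) = -41 + 21*u
y(-18, d(8, 6))*(-4) = (-41 + 21*(-5))*(-4) = (-41 - 105)*(-4) = -146*(-4) = 584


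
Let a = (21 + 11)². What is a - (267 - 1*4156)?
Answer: 4913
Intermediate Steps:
a = 1024 (a = 32² = 1024)
a - (267 - 1*4156) = 1024 - (267 - 1*4156) = 1024 - (267 - 4156) = 1024 - 1*(-3889) = 1024 + 3889 = 4913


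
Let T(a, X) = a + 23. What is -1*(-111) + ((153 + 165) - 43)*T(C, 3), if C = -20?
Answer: 936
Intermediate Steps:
T(a, X) = 23 + a
-1*(-111) + ((153 + 165) - 43)*T(C, 3) = -1*(-111) + ((153 + 165) - 43)*(23 - 20) = 111 + (318 - 43)*3 = 111 + 275*3 = 111 + 825 = 936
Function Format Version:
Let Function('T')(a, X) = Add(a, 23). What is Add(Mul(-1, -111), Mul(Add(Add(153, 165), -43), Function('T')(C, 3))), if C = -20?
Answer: 936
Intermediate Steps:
Function('T')(a, X) = Add(23, a)
Add(Mul(-1, -111), Mul(Add(Add(153, 165), -43), Function('T')(C, 3))) = Add(Mul(-1, -111), Mul(Add(Add(153, 165), -43), Add(23, -20))) = Add(111, Mul(Add(318, -43), 3)) = Add(111, Mul(275, 3)) = Add(111, 825) = 936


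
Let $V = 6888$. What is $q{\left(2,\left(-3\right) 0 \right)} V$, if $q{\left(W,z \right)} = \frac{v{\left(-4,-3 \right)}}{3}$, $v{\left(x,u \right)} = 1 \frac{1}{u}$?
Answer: $- \frac{2296}{3} \approx -765.33$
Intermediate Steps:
$v{\left(x,u \right)} = \frac{1}{u}$
$q{\left(W,z \right)} = - \frac{1}{9}$ ($q{\left(W,z \right)} = \frac{1}{\left(-3\right) 3} = \left(- \frac{1}{3}\right) \frac{1}{3} = - \frac{1}{9}$)
$q{\left(2,\left(-3\right) 0 \right)} V = \left(- \frac{1}{9}\right) 6888 = - \frac{2296}{3}$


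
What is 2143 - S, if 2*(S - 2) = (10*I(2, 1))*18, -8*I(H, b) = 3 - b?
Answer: 4327/2 ≈ 2163.5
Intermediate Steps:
I(H, b) = -3/8 + b/8 (I(H, b) = -(3 - b)/8 = -3/8 + b/8)
S = -41/2 (S = 2 + ((10*(-3/8 + (⅛)*1))*18)/2 = 2 + ((10*(-3/8 + ⅛))*18)/2 = 2 + ((10*(-¼))*18)/2 = 2 + (-5/2*18)/2 = 2 + (½)*(-45) = 2 - 45/2 = -41/2 ≈ -20.500)
2143 - S = 2143 - 1*(-41/2) = 2143 + 41/2 = 4327/2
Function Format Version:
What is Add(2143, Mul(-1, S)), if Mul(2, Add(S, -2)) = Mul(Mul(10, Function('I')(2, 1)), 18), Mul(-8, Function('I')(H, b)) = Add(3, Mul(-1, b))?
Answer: Rational(4327, 2) ≈ 2163.5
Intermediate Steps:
Function('I')(H, b) = Add(Rational(-3, 8), Mul(Rational(1, 8), b)) (Function('I')(H, b) = Mul(Rational(-1, 8), Add(3, Mul(-1, b))) = Add(Rational(-3, 8), Mul(Rational(1, 8), b)))
S = Rational(-41, 2) (S = Add(2, Mul(Rational(1, 2), Mul(Mul(10, Add(Rational(-3, 8), Mul(Rational(1, 8), 1))), 18))) = Add(2, Mul(Rational(1, 2), Mul(Mul(10, Add(Rational(-3, 8), Rational(1, 8))), 18))) = Add(2, Mul(Rational(1, 2), Mul(Mul(10, Rational(-1, 4)), 18))) = Add(2, Mul(Rational(1, 2), Mul(Rational(-5, 2), 18))) = Add(2, Mul(Rational(1, 2), -45)) = Add(2, Rational(-45, 2)) = Rational(-41, 2) ≈ -20.500)
Add(2143, Mul(-1, S)) = Add(2143, Mul(-1, Rational(-41, 2))) = Add(2143, Rational(41, 2)) = Rational(4327, 2)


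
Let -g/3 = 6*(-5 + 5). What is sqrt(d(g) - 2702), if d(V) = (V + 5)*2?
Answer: 2*I*sqrt(673) ≈ 51.884*I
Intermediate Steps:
g = 0 (g = -18*(-5 + 5) = -18*0 = -3*0 = 0)
d(V) = 10 + 2*V (d(V) = (5 + V)*2 = 10 + 2*V)
sqrt(d(g) - 2702) = sqrt((10 + 2*0) - 2702) = sqrt((10 + 0) - 2702) = sqrt(10 - 2702) = sqrt(-2692) = 2*I*sqrt(673)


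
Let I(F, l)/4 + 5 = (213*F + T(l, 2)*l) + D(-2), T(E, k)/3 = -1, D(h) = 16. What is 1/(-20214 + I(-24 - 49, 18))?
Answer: -1/82582 ≈ -1.2109e-5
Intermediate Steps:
T(E, k) = -3 (T(E, k) = 3*(-1) = -3)
I(F, l) = 44 - 12*l + 852*F (I(F, l) = -20 + 4*((213*F - 3*l) + 16) = -20 + 4*((-3*l + 213*F) + 16) = -20 + 4*(16 - 3*l + 213*F) = -20 + (64 - 12*l + 852*F) = 44 - 12*l + 852*F)
1/(-20214 + I(-24 - 49, 18)) = 1/(-20214 + (44 - 12*18 + 852*(-24 - 49))) = 1/(-20214 + (44 - 216 + 852*(-73))) = 1/(-20214 + (44 - 216 - 62196)) = 1/(-20214 - 62368) = 1/(-82582) = -1/82582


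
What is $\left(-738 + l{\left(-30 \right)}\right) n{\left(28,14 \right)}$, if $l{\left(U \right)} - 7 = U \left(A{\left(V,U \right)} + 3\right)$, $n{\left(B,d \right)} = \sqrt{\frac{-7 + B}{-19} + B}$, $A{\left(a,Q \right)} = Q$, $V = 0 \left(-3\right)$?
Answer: $\frac{79 \sqrt{9709}}{19} \approx 409.7$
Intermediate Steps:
$V = 0$
$n{\left(B,d \right)} = \sqrt{\frac{7}{19} + \frac{18 B}{19}}$ ($n{\left(B,d \right)} = \sqrt{\left(-7 + B\right) \left(- \frac{1}{19}\right) + B} = \sqrt{\left(\frac{7}{19} - \frac{B}{19}\right) + B} = \sqrt{\frac{7}{19} + \frac{18 B}{19}}$)
$l{\left(U \right)} = 7 + U \left(3 + U\right)$ ($l{\left(U \right)} = 7 + U \left(U + 3\right) = 7 + U \left(3 + U\right)$)
$\left(-738 + l{\left(-30 \right)}\right) n{\left(28,14 \right)} = \left(-738 + \left(7 + \left(-30\right)^{2} + 3 \left(-30\right)\right)\right) \frac{\sqrt{133 + 342 \cdot 28}}{19} = \left(-738 + \left(7 + 900 - 90\right)\right) \frac{\sqrt{133 + 9576}}{19} = \left(-738 + 817\right) \frac{\sqrt{9709}}{19} = 79 \frac{\sqrt{9709}}{19} = \frac{79 \sqrt{9709}}{19}$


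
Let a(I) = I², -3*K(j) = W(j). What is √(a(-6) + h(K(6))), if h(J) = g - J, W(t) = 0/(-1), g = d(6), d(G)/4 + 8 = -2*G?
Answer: 2*I*√11 ≈ 6.6332*I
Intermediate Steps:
d(G) = -32 - 8*G (d(G) = -32 + 4*(-2*G) = -32 - 8*G)
g = -80 (g = -32 - 8*6 = -32 - 48 = -80)
W(t) = 0 (W(t) = 0*(-1) = 0)
K(j) = 0 (K(j) = -⅓*0 = 0)
h(J) = -80 - J
√(a(-6) + h(K(6))) = √((-6)² + (-80 - 1*0)) = √(36 + (-80 + 0)) = √(36 - 80) = √(-44) = 2*I*√11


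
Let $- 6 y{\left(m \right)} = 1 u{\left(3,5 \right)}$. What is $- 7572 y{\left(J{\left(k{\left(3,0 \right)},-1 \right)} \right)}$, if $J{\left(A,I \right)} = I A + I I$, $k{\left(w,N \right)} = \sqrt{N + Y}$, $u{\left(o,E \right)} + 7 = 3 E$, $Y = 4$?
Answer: $10096$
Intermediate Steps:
$u{\left(o,E \right)} = -7 + 3 E$
$k{\left(w,N \right)} = \sqrt{4 + N}$ ($k{\left(w,N \right)} = \sqrt{N + 4} = \sqrt{4 + N}$)
$J{\left(A,I \right)} = I^{2} + A I$ ($J{\left(A,I \right)} = A I + I^{2} = I^{2} + A I$)
$y{\left(m \right)} = - \frac{4}{3}$ ($y{\left(m \right)} = - \frac{1 \left(-7 + 3 \cdot 5\right)}{6} = - \frac{1 \left(-7 + 15\right)}{6} = - \frac{1 \cdot 8}{6} = \left(- \frac{1}{6}\right) 8 = - \frac{4}{3}$)
$- 7572 y{\left(J{\left(k{\left(3,0 \right)},-1 \right)} \right)} = \left(-7572\right) \left(- \frac{4}{3}\right) = 10096$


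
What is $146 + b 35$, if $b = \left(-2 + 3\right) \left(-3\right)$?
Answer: $41$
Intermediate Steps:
$b = -3$ ($b = 1 \left(-3\right) = -3$)
$146 + b 35 = 146 - 105 = 41$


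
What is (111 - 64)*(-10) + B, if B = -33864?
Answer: -34334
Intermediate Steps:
(111 - 64)*(-10) + B = (111 - 64)*(-10) - 33864 = 47*(-10) - 33864 = -470 - 33864 = -34334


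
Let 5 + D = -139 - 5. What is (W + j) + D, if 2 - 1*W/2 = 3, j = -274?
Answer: -425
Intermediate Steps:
D = -149 (D = -5 + (-139 - 5) = -5 - 144 = -149)
W = -2 (W = 4 - 2*3 = 4 - 6 = -2)
(W + j) + D = (-2 - 274) - 149 = -276 - 149 = -425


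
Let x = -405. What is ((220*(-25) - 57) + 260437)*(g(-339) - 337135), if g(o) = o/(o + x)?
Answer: -2663794432620/31 ≈ -8.5929e+10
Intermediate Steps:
g(o) = o/(-405 + o) (g(o) = o/(o - 405) = o/(-405 + o))
((220*(-25) - 57) + 260437)*(g(-339) - 337135) = ((220*(-25) - 57) + 260437)*(-339/(-405 - 339) - 337135) = ((-5500 - 57) + 260437)*(-339/(-744) - 337135) = (-5557 + 260437)*(-339*(-1/744) - 337135) = 254880*(113/248 - 337135) = 254880*(-83609367/248) = -2663794432620/31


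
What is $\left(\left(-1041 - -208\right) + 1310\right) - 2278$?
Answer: $-1801$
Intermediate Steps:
$\left(\left(-1041 - -208\right) + 1310\right) - 2278 = \left(\left(-1041 + 208\right) + 1310\right) - 2278 = \left(-833 + 1310\right) - 2278 = 477 - 2278 = -1801$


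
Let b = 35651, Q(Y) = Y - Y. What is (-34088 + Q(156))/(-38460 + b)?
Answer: 34088/2809 ≈ 12.135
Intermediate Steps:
Q(Y) = 0
(-34088 + Q(156))/(-38460 + b) = (-34088 + 0)/(-38460 + 35651) = -34088/(-2809) = -34088*(-1/2809) = 34088/2809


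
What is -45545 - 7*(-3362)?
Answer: -22011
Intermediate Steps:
-45545 - 7*(-3362) = -45545 + 23534 = -22011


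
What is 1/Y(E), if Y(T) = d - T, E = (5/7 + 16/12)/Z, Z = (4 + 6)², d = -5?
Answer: -2100/10543 ≈ -0.19918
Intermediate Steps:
Z = 100 (Z = 10² = 100)
E = 43/2100 (E = (5/7 + 16/12)/100 = (5*(⅐) + 16*(1/12))*(1/100) = (5/7 + 4/3)*(1/100) = (43/21)*(1/100) = 43/2100 ≈ 0.020476)
Y(T) = -5 - T
1/Y(E) = 1/(-5 - 1*43/2100) = 1/(-5 - 43/2100) = 1/(-10543/2100) = -2100/10543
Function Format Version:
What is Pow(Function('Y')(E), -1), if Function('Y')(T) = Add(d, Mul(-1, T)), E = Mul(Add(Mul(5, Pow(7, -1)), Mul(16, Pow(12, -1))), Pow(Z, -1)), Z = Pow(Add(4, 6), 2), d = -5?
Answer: Rational(-2100, 10543) ≈ -0.19918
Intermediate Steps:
Z = 100 (Z = Pow(10, 2) = 100)
E = Rational(43, 2100) (E = Mul(Add(Mul(5, Pow(7, -1)), Mul(16, Pow(12, -1))), Pow(100, -1)) = Mul(Add(Mul(5, Rational(1, 7)), Mul(16, Rational(1, 12))), Rational(1, 100)) = Mul(Add(Rational(5, 7), Rational(4, 3)), Rational(1, 100)) = Mul(Rational(43, 21), Rational(1, 100)) = Rational(43, 2100) ≈ 0.020476)
Function('Y')(T) = Add(-5, Mul(-1, T))
Pow(Function('Y')(E), -1) = Pow(Add(-5, Mul(-1, Rational(43, 2100))), -1) = Pow(Add(-5, Rational(-43, 2100)), -1) = Pow(Rational(-10543, 2100), -1) = Rational(-2100, 10543)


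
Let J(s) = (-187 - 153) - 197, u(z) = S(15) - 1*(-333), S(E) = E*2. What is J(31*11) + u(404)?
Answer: -174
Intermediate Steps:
S(E) = 2*E
u(z) = 363 (u(z) = 2*15 - 1*(-333) = 30 + 333 = 363)
J(s) = -537 (J(s) = -340 - 197 = -537)
J(31*11) + u(404) = -537 + 363 = -174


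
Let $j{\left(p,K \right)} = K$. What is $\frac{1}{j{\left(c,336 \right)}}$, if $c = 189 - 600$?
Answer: $\frac{1}{336} \approx 0.0029762$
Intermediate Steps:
$c = -411$
$\frac{1}{j{\left(c,336 \right)}} = \frac{1}{336}$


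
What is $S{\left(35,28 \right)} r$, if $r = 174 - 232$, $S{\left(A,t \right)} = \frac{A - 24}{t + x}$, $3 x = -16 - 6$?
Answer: $- \frac{957}{31} \approx -30.871$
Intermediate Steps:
$x = - \frac{22}{3}$ ($x = \frac{-16 - 6}{3} = \frac{1}{3} \left(-22\right) = - \frac{22}{3} \approx -7.3333$)
$S{\left(A,t \right)} = \frac{-24 + A}{- \frac{22}{3} + t}$ ($S{\left(A,t \right)} = \frac{A - 24}{t - \frac{22}{3}} = \frac{-24 + A}{- \frac{22}{3} + t}$)
$r = -58$
$S{\left(35,28 \right)} r = \frac{3 \left(-24 + 35\right)}{-22 + 3 \cdot 28} \left(-58\right) = 3 \frac{1}{-22 + 84} \cdot 11 \left(-58\right) = 3 \cdot \frac{1}{62} \cdot 11 \left(-58\right) = \frac{33}{62} \left(-58\right) = - \frac{957}{31}$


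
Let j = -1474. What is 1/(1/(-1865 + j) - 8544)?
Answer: -3339/28528417 ≈ -0.00011704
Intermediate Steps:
1/(1/(-1865 + j) - 8544) = 1/(1/(-1865 - 1474) - 8544) = 1/(1/(-3339) - 8544) = 1/(-1/3339 - 8544) = 1/(-28528417/3339) = -3339/28528417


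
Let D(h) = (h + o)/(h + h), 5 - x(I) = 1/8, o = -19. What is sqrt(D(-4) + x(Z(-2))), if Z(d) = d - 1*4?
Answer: sqrt(31)/2 ≈ 2.7839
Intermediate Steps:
Z(d) = -4 + d (Z(d) = d - 4 = -4 + d)
x(I) = 39/8 (x(I) = 5 - 1/8 = 39/8)
D(h) = (-19 + h)/(2*h) (D(h) = (h - 19)/(h + h) = (-19 + h)/((2*h)) = (-19 + h)*(1/(2*h)) = (-19 + h)/(2*h))
sqrt(D(-4) + x(Z(-2))) = sqrt((1/2)*(-19 - 4)/(-4) + 39/8) = sqrt((1/2)*(-1/4)*(-23) + 39/8) = sqrt(23/8 + 39/8) = sqrt(31/4) = sqrt(31)/2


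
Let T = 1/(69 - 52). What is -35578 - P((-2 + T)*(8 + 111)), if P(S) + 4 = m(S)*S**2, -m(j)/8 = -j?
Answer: 98575554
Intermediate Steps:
T = 1/17 ≈ 0.058824
m(j) = 8*j (m(j) = -(-8)*j = 8*j)
P(S) = -4 + 8*S**3 (P(S) = -4 + (8*S)*S**2 = -4 + 8*S**3)
-35578 - P((-2 + T)*(8 + 111)) = -35578 - (-4 + 8*((-2 + 1/17)*(8 + 111))**3) = -35578 - (-4 + 8*(-33/17*119)**3) = -35578 - (-4 + 8*(-231)**3) = -35578 - (-4 + 8*(-12326391)) = -35578 - (-4 - 98611128) = -35578 - 1*(-98611132) = -35578 + 98611132 = 98575554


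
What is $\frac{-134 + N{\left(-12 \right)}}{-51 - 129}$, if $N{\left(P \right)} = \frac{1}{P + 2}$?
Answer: $\frac{149}{200} \approx 0.745$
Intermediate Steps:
$N{\left(P \right)} = \frac{1}{2 + P}$
$\frac{-134 + N{\left(-12 \right)}}{-51 - 129} = \frac{-134 + \frac{1}{2 - 12}}{-51 - 129} = \frac{-134 + \frac{1}{-10}}{-180} = \left(-134 - \frac{1}{10}\right) \left(- \frac{1}{180}\right) = \left(- \frac{1341}{10}\right) \left(- \frac{1}{180}\right) = \frac{149}{200}$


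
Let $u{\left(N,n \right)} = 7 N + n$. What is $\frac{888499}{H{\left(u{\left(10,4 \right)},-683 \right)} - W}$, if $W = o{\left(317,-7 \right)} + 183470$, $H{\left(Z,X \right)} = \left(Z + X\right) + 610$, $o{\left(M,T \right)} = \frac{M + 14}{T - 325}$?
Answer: $- \frac{294981668}{60911377} \approx -4.8428$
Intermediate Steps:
$u{\left(N,n \right)} = n + 7 N$
$o{\left(M,T \right)} = \frac{14 + M}{-325 + T}$
$H{\left(Z,X \right)} = 610 + X + Z$ ($H{\left(Z,X \right)} = \left(X + Z\right) + 610 = 610 + X + Z$)
$W = \frac{60911709}{332}$ ($W = \frac{14 + 317}{-325 - 7} + 183470 = \frac{1}{-332} \cdot 331 + 183470 = \left(- \frac{1}{332}\right) 331 + 183470 = - \frac{331}{332} + 183470 = \frac{60911709}{332} \approx 1.8347 \cdot 10^{5}$)
$\frac{888499}{H{\left(u{\left(10,4 \right)},-683 \right)} - W} = \frac{888499}{\left(610 - 683 + \left(4 + 7 \cdot 10\right)\right) - \frac{60911709}{332}} = \frac{888499}{\left(610 - 683 + \left(4 + 70\right)\right) - \frac{60911709}{332}} = \frac{888499}{\left(610 - 683 + 74\right) - \frac{60911709}{332}} = \frac{888499}{1 - \frac{60911709}{332}} = \frac{888499}{- \frac{60911377}{332}} = 888499 \left(- \frac{332}{60911377}\right) = - \frac{294981668}{60911377}$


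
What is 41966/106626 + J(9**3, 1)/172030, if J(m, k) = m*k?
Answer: 3648570667/9171435390 ≈ 0.39782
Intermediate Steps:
J(m, k) = k*m
41966/106626 + J(9**3, 1)/172030 = 41966/106626 + (1*9**3)/172030 = 41966*(1/106626) + (1*729)*(1/172030) = 20983/53313 + 729*(1/172030) = 20983/53313 + 729/172030 = 3648570667/9171435390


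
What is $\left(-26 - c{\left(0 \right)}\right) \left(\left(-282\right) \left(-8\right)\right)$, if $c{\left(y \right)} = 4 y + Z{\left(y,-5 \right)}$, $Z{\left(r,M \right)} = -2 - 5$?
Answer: $-42864$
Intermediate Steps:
$Z{\left(r,M \right)} = -7$ ($Z{\left(r,M \right)} = -2 - 5 = -7$)
$c{\left(y \right)} = -7 + 4 y$ ($c{\left(y \right)} = 4 y - 7 = -7 + 4 y$)
$\left(-26 - c{\left(0 \right)}\right) \left(\left(-282\right) \left(-8\right)\right) = \left(-26 - \left(-7 + 4 \cdot 0\right)\right) \left(\left(-282\right) \left(-8\right)\right) = \left(-26 - \left(-7 + 0\right)\right) 2256 = \left(-26 - -7\right) 2256 = \left(-26 + 7\right) 2256 = \left(-19\right) 2256 = -42864$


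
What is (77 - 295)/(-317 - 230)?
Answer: 218/547 ≈ 0.39854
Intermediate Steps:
(77 - 295)/(-317 - 230) = -218/(-547) = -218*(-1/547) = 218/547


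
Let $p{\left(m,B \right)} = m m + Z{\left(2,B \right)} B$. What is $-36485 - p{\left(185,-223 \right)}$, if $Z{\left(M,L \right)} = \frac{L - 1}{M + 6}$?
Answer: $-76954$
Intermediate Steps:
$Z{\left(M,L \right)} = \frac{-1 + L}{6 + M}$
$p{\left(m,B \right)} = m^{2} + B \left(- \frac{1}{8} + \frac{B}{8}\right)$ ($p{\left(m,B \right)} = m m + \frac{-1 + B}{6 + 2} B = m^{2} + \frac{-1 + B}{8} B = m^{2} + \left(- \frac{1}{8} + \frac{B}{8}\right) B = m^{2} + B \left(- \frac{1}{8} + \frac{B}{8}\right)$)
$-36485 - p{\left(185,-223 \right)} = -36485 - \left(185^{2} + \frac{1}{8} \left(-223\right) \left(-1 - 223\right)\right) = -36485 - \left(34225 + \frac{1}{8} \left(-223\right) \left(-224\right)\right) = -36485 - \left(34225 + 6244\right) = -36485 - 40469 = -76954$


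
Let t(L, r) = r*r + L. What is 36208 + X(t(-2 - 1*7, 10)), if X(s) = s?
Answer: 36299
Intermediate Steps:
t(L, r) = L + r**2 (t(L, r) = r**2 + L = L + r**2)
36208 + X(t(-2 - 1*7, 10)) = 36208 + ((-2 - 1*7) + 10**2) = 36208 + ((-2 - 7) + 100) = 36208 + (-9 + 100) = 36208 + 91 = 36299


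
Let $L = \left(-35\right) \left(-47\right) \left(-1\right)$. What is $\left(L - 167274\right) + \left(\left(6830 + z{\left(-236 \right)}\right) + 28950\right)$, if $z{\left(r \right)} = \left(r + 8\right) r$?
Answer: $-79331$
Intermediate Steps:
$L = -1645$ ($L = 1645 \left(-1\right) = -1645$)
$z{\left(r \right)} = r \left(8 + r\right)$ ($z{\left(r \right)} = \left(8 + r\right) r = r \left(8 + r\right)$)
$\left(L - 167274\right) + \left(\left(6830 + z{\left(-236 \right)}\right) + 28950\right) = \left(-1645 - 167274\right) - \left(-35780 + 236 \left(8 - 236\right)\right) = \left(-1645 - 167274\right) + \left(\left(6830 - -53808\right) + 28950\right) = \left(-1645 - 167274\right) + \left(\left(6830 + 53808\right) + 28950\right) = -168919 + \left(60638 + 28950\right) = -168919 + 89588 = -79331$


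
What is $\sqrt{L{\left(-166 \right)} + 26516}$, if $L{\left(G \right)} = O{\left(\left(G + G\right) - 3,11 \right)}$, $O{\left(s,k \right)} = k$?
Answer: $\sqrt{26527} \approx 162.87$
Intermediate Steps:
$L{\left(G \right)} = 11$
$\sqrt{L{\left(-166 \right)} + 26516} = \sqrt{11 + 26516} = \sqrt{26527}$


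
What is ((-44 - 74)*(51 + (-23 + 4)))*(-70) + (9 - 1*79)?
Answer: 264250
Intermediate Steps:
((-44 - 74)*(51 + (-23 + 4)))*(-70) + (9 - 1*79) = -118*(51 - 19)*(-70) + (9 - 79) = -118*32*(-70) - 70 = -3776*(-70) - 70 = 264320 - 70 = 264250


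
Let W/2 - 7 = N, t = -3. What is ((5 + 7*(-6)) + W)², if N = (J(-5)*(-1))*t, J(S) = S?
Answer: 2809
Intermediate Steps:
N = -15 (N = -5*(-1)*(-3) = 5*(-3) = -15)
W = -16 (W = 14 + 2*(-15) = 14 - 30 = -16)
((5 + 7*(-6)) + W)² = ((5 + 7*(-6)) - 16)² = ((5 - 42) - 16)² = (-37 - 16)² = (-53)² = 2809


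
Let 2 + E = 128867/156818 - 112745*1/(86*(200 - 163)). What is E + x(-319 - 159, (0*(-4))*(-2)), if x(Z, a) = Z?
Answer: -64196982774/124748719 ≈ -514.61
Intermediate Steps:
E = -4567095092/124748719 (E = -2 + (128867/156818 - 112745*1/(86*(200 - 163))) = -2 + (128867*(1/156818) - 112745/(86*37)) = -2 + (128867/156818 - 112745/3182) = -2 - 4317597654/124748719 = -4567095092/124748719 ≈ -36.610)
E + x(-319 - 159, (0*(-4))*(-2)) = -4567095092/124748719 + (-319 - 159) = -4567095092/124748719 - 478 = -64196982774/124748719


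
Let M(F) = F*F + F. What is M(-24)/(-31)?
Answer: -552/31 ≈ -17.806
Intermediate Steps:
M(F) = F + F**2 (M(F) = F**2 + F = F + F**2)
M(-24)/(-31) = -24*(1 - 24)/(-31) = -24*(-23)*(-1/31) = 552*(-1/31) = -552/31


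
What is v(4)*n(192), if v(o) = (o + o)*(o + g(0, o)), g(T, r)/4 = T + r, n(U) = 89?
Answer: 14240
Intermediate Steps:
g(T, r) = 4*T + 4*r (g(T, r) = 4*(T + r) = 4*T + 4*r)
v(o) = 10*o**2 (v(o) = (o + o)*(o + (4*0 + 4*o)) = (2*o)*(o + (0 + 4*o)) = (2*o)*(o + 4*o) = (2*o)*(5*o) = 10*o**2)
v(4)*n(192) = (10*4**2)*89 = (10*16)*89 = 160*89 = 14240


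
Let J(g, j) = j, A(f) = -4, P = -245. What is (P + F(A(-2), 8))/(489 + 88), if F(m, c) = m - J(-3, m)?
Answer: -245/577 ≈ -0.42461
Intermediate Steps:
F(m, c) = 0 (F(m, c) = m - m = 0)
(P + F(A(-2), 8))/(489 + 88) = (-245 + 0)/(489 + 88) = -245/577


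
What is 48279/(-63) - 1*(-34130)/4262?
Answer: -4847974/6393 ≈ -758.33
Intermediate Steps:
48279/(-63) - 1*(-34130)/4262 = 48279*(-1/63) + 34130*(1/4262) = -2299/3 + 17065/2131 = -4847974/6393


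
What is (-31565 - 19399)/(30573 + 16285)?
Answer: -25482/23429 ≈ -1.0876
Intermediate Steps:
(-31565 - 19399)/(30573 + 16285) = -50964/46858 = -50964*1/46858 = -25482/23429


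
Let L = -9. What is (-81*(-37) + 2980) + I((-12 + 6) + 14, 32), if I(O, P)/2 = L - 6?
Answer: 5947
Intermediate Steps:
I(O, P) = -30 (I(O, P) = 2*(-9 - 6) = 2*(-15) = -30)
(-81*(-37) + 2980) + I((-12 + 6) + 14, 32) = (-81*(-37) + 2980) - 30 = (2997 + 2980) - 30 = 5977 - 30 = 5947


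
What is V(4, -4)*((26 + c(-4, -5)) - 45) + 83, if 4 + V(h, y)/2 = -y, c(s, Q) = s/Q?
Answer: 83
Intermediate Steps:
V(h, y) = -8 - 2*y (V(h, y) = -8 + 2*(-y) = -8 - 2*y)
V(4, -4)*((26 + c(-4, -5)) - 45) + 83 = (-8 - 2*(-4))*((26 - 4/(-5)) - 45) + 83 = (-8 + 8)*((26 - 4*(-1/5)) - 45) + 83 = 0*((26 + 4/5) - 45) + 83 = 0*(134/5 - 45) + 83 = 0*(-91/5) + 83 = 0 + 83 = 83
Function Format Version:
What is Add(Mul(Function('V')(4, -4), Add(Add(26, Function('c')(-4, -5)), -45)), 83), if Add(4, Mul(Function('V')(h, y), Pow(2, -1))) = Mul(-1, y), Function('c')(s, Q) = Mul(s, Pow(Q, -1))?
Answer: 83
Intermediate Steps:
Function('V')(h, y) = Add(-8, Mul(-2, y)) (Function('V')(h, y) = Add(-8, Mul(2, Mul(-1, y))) = Add(-8, Mul(-2, y)))
Add(Mul(Function('V')(4, -4), Add(Add(26, Function('c')(-4, -5)), -45)), 83) = Add(Mul(Add(-8, Mul(-2, -4)), Add(Add(26, Mul(-4, Pow(-5, -1))), -45)), 83) = Add(Mul(Add(-8, 8), Add(Add(26, Mul(-4, Rational(-1, 5))), -45)), 83) = Add(Mul(0, Add(Add(26, Rational(4, 5)), -45)), 83) = Add(Mul(0, Add(Rational(134, 5), -45)), 83) = Add(Mul(0, Rational(-91, 5)), 83) = Add(0, 83) = 83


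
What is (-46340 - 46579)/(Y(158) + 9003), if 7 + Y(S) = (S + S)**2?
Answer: -659/772 ≈ -0.85363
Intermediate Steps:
Y(S) = -7 + 4*S**2 (Y(S) = -7 + (S + S)**2 = -7 + (2*S)**2 = -7 + 4*S**2)
(-46340 - 46579)/(Y(158) + 9003) = (-46340 - 46579)/((-7 + 4*158**2) + 9003) = -92919/((-7 + 4*24964) + 9003) = -92919/((-7 + 99856) + 9003) = -92919/(99849 + 9003) = -92919/108852 = -92919*1/108852 = -659/772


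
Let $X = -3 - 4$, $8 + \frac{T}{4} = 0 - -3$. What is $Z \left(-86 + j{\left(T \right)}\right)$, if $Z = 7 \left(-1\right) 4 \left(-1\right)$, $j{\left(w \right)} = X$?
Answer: $-2604$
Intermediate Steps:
$T = -20$ ($T = -32 + 4 \left(0 - -3\right) = -32 + 4 \left(0 + 3\right) = -32 + 4 \cdot 3 = -32 + 12 = -20$)
$X = -7$ ($X = -3 - 4 = -7$)
$j{\left(w \right)} = -7$
$Z = 28$ ($Z = 7 \left(\left(-4\right) \left(-1\right)\right) = 7 \cdot 4 = 28$)
$Z \left(-86 + j{\left(T \right)}\right) = 28 \left(-86 - 7\right) = 28 \left(-93\right) = -2604$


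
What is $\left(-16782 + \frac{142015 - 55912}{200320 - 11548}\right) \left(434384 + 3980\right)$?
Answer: $- \frac{115723916966397}{15731} \approx -7.3564 \cdot 10^{9}$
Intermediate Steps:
$\left(-16782 + \frac{142015 - 55912}{200320 - 11548}\right) \left(434384 + 3980\right) = \left(-16782 + \frac{86103}{188772}\right) 438364 = \left(-16782 + 86103 \cdot \frac{1}{188772}\right) 438364 = \left(-16782 + \frac{28701}{62924}\right) 438364 = \left(- \frac{1055961867}{62924}\right) 438364 = - \frac{115723916966397}{15731}$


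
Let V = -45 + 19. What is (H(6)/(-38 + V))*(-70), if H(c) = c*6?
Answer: 315/8 ≈ 39.375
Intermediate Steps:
H(c) = 6*c
V = -26
(H(6)/(-38 + V))*(-70) = ((6*6)/(-38 - 26))*(-70) = (36/(-64))*(-70) = (36*(-1/64))*(-70) = -9/16*(-70) = 315/8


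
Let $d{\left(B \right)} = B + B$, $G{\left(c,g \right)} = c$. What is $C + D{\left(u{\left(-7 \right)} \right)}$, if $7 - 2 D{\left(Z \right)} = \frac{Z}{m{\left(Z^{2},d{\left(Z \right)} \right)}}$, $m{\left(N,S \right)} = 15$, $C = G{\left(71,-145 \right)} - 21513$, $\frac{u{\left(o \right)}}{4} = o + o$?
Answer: $- \frac{643099}{30} \approx -21437.0$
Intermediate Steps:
$d{\left(B \right)} = 2 B$
$u{\left(o \right)} = 8 o$ ($u{\left(o \right)} = 4 \left(o + o\right) = 4 \cdot 2 o = 8 o$)
$C = -21442$ ($C = 71 - 21513 = -21442$)
$D{\left(Z \right)} = \frac{7}{2} - \frac{Z}{30}$ ($D{\left(Z \right)} = \frac{7}{2} - \frac{Z \frac{1}{15}}{2} = \frac{7}{2} - \frac{\frac{1}{15} Z}{2} = \frac{7}{2} - \frac{Z}{30}$)
$C + D{\left(u{\left(-7 \right)} \right)} = -21442 + \left(\frac{7}{2} - \frac{8 \left(-7\right)}{30}\right) = -21442 + \left(\frac{7}{2} - - \frac{28}{15}\right) = -21442 + \left(\frac{7}{2} + \frac{28}{15}\right) = -21442 + \frac{161}{30} = - \frac{643099}{30}$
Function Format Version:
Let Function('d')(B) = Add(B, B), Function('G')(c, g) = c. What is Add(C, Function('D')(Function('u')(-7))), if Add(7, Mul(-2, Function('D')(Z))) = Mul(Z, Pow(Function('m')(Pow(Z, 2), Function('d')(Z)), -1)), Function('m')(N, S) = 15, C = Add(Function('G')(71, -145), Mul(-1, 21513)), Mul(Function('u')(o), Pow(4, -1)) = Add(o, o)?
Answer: Rational(-643099, 30) ≈ -21437.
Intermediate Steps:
Function('d')(B) = Mul(2, B)
Function('u')(o) = Mul(8, o) (Function('u')(o) = Mul(4, Add(o, o)) = Mul(4, Mul(2, o)) = Mul(8, o))
C = -21442 (C = Add(71, Mul(-1, 21513)) = Add(71, -21513) = -21442)
Function('D')(Z) = Add(Rational(7, 2), Mul(Rational(-1, 30), Z)) (Function('D')(Z) = Add(Rational(7, 2), Mul(Rational(-1, 2), Mul(Z, Pow(15, -1)))) = Add(Rational(7, 2), Mul(Rational(-1, 2), Mul(Z, Rational(1, 15)))) = Add(Rational(7, 2), Mul(Rational(-1, 2), Mul(Rational(1, 15), Z))) = Add(Rational(7, 2), Mul(Rational(-1, 30), Z)))
Add(C, Function('D')(Function('u')(-7))) = Add(-21442, Add(Rational(7, 2), Mul(Rational(-1, 30), Mul(8, -7)))) = Add(-21442, Add(Rational(7, 2), Mul(Rational(-1, 30), -56))) = Add(-21442, Add(Rational(7, 2), Rational(28, 15))) = Add(-21442, Rational(161, 30)) = Rational(-643099, 30)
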